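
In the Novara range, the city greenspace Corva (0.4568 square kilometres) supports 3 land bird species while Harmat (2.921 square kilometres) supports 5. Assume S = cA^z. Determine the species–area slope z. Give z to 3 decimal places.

0.275

Taking logs: ln S = ln c + z ln A, so z = (ln S₂ − ln S₁)/(ln A₂ − ln A₁).
z = ln(5/3) / ln(2.921/0.4568) = ln(1.667) / ln(6.394) = 0.5108 / 1.8554 = 0.2753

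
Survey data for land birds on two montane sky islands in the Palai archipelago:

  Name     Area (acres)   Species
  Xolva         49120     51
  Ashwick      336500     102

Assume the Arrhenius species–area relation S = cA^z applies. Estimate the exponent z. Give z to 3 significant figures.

Taking logs: ln S = ln c + z ln A, so z = (ln S₂ − ln S₁)/(ln A₂ − ln A₁).
z = ln(102/51) / ln(336500/49120) = ln(2) / ln(6.851) = 0.6931 / 1.9243 = 0.3602

0.360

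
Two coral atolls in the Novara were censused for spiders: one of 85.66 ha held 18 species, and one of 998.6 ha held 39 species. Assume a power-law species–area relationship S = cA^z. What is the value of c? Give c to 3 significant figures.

z = ln(S₂/S₁) / ln(A₂/A₁) = ln(39/18) / ln(998.6/85.66) = 0.7732 / 2.4560 = 0.3148
c = S₁ / A₁^z = 18 / 85.66^0.3148 = 18 / 4.06 = 4.434

4.43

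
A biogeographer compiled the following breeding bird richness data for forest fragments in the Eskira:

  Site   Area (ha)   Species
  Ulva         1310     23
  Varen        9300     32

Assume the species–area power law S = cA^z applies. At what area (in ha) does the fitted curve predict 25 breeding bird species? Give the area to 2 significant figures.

z = ln(32/23) / ln(9300/1310) = 0.3302 / 1.9600 = 0.1685
c = 23 / 1310^0.1685 = 23 / 3.351 = 6.863
A = (25/6.863)^(1/0.1685) ⇒ ln A = ln(3.643)/0.1685 = 7.6727
A = e^7.6727 ≈ 2149 ha

2100 ha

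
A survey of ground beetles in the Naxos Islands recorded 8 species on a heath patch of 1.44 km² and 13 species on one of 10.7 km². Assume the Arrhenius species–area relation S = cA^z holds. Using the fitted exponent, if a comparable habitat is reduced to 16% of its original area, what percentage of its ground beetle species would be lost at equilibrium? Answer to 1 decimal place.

35.8%

z = ln(13/8) / ln(10.7/1.44) = 0.4855 / 2.0056 = 0.2421
S_new/S_old = (A_new/A_old)^z = 0.16^0.2421 = exp(0.2421 × -1.8326) = 0.6417
Fraction lost = 1 − 0.6417 = 0.3583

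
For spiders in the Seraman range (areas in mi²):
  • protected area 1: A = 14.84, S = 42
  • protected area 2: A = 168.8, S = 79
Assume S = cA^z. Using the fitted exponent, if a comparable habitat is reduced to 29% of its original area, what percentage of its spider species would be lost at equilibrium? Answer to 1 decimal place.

z = ln(79/42) / ln(168.8/14.84) = 0.6318 / 2.4314 = 0.2598
S_new/S_old = (A_new/A_old)^z = 0.29^0.2598 = exp(0.2598 × -1.2379) = 0.725
Fraction lost = 1 − 0.725 = 0.275

27.5%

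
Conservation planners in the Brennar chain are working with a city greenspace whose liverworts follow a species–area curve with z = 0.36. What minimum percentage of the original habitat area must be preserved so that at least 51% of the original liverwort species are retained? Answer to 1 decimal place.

15.4%

Need (A_new/A_old)^0.36 = 0.51, so A_new/A_old = 0.51^(1/0.36) = 0.51^2.778
ln(A_new/A_old) = ln 0.51 / 0.36 = -0.6733 / 0.36 = -1.8704
A_new/A_old = e^-1.8704 ≈ 0.1541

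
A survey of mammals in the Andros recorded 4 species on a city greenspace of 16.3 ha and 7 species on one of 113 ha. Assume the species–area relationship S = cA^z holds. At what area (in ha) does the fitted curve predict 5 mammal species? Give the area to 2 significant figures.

z = ln(7/4) / ln(113/16.3) = 0.5596 / 1.9362 = 0.2890
c = 4 / 16.3^0.2890 = 4 / 2.241 = 1.785
A = (5/1.785)^(1/0.2890) ⇒ ln A = ln(2.801)/0.2890 = 3.5632
A = e^3.5632 ≈ 35.28 ha

35 ha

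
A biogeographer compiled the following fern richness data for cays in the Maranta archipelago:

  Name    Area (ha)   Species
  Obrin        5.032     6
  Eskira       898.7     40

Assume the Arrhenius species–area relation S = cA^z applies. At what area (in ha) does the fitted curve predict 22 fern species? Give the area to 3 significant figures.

z = ln(40/6) / ln(898.7/5.032) = 1.8971 / 5.1851 = 0.3659
c = 6 / 5.032^0.3659 = 6 / 1.806 = 3.322
A = (22/3.322)^(1/0.3659) ⇒ ln A = ln(6.623)/0.3659 = 5.1670
A = e^5.1670 ≈ 175.4 ha

175 ha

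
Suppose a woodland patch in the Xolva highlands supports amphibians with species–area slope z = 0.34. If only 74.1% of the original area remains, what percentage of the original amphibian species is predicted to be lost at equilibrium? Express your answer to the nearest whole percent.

S_new/S_old = (A_new/A_old)^z = 0.741^0.34
= exp(0.34 × ln 0.741) = exp(0.34 × -0.2998) = exp(-0.1019) ≈ 0.9031
Fraction lost = 1 − 0.9031 = 0.0969

10%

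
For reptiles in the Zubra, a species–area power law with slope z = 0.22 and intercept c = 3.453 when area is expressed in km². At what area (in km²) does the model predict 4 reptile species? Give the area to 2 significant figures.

2.0 km²

4 = 3.453 × A^0.22  ⇒  A^0.22 = 4/3.453 = 1.158
ln A = ln(1.158) / 0.22 = 0.1471 / 0.22 = 0.6684
A = e^0.6684 ≈ 1.951 km²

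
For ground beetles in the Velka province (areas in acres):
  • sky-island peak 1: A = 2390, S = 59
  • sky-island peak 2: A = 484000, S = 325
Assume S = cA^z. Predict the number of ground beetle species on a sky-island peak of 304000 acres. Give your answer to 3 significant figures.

280

z = ln(325/59) / ln(484000/2390) = 1.7063 / 5.3108 = 0.3213
c = 59 / 2390^0.3213 = 59 / 12.17 = 4.846
S₃ = 4.846 × 304000^0.3213 = 4.846 × 57.75 ≈ 279.9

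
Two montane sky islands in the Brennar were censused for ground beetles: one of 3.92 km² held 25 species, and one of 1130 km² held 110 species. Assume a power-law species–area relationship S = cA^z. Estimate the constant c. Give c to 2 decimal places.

z = ln(S₂/S₁) / ln(A₂/A₁) = ln(110/25) / ln(1130/3.92) = 1.4816 / 5.6639 = 0.2616
c = S₁ / A₁^z = 25 / 3.92^0.2616 = 25 / 1.43 = 17.49

17.49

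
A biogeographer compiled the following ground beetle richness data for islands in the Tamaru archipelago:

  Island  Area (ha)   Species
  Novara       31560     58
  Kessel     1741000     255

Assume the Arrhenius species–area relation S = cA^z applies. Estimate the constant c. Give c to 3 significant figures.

1.27

z = ln(S₂/S₁) / ln(A₂/A₁) = ln(255/58) / ln(1741000/31560) = 1.4808 / 4.0103 = 0.3693
c = S₁ / A₁^z = 58 / 31560^0.3693 = 58 / 45.85 = 1.265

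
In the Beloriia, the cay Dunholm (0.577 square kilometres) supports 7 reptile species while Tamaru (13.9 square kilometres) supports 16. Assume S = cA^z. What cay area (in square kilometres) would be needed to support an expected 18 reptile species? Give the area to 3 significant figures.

z = ln(16/7) / ln(13.9/0.577) = 0.8267 / 3.1818 = 0.2598
c = 7 / 0.577^0.2598 = 7 / 0.8669 = 8.075
A = (18/8.075)^(1/0.2598) ⇒ ln A = ln(2.229)/0.2598 = 3.0852
A = e^3.0852 ≈ 21.87 square kilometres

21.9 square kilometres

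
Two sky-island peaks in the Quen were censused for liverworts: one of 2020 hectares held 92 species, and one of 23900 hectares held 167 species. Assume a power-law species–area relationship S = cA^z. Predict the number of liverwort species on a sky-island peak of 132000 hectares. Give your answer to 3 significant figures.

z = ln(167/92) / ln(23900/2020) = 0.5962 / 2.4708 = 0.2413
c = 92 / 2020^0.2413 = 92 / 6.275 = 14.66
S₃ = 14.66 × 132000^0.2413 = 14.66 × 17.2 ≈ 252.2

252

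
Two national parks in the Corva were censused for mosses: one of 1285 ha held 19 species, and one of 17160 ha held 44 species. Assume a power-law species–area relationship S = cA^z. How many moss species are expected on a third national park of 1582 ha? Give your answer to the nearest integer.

z = ln(44/19) / ln(17160/1285) = 0.8398 / 2.5918 = 0.3240
c = 19 / 1285^0.3240 = 19 / 10.17 = 1.868
S₃ = 1.868 × 1582^0.3240 = 1.868 × 10.88 ≈ 20.32

20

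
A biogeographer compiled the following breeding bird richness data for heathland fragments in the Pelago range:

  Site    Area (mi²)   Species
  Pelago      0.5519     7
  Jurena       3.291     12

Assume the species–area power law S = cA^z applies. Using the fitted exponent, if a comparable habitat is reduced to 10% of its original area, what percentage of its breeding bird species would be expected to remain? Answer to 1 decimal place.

49.9%

z = ln(12/7) / ln(3.291/0.5519) = 0.5390 / 1.7856 = 0.3019
S_new/S_old = (A_new/A_old)^z = 0.1^0.3019 = exp(0.3019 × -2.3026) = 0.499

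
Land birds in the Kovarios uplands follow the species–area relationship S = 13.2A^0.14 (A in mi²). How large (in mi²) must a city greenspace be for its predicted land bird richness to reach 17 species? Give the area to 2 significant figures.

6.1 mi²

17 = 13.2 × A^0.14  ⇒  A^0.14 = 17/13.2 = 1.288
ln A = ln(1.288) / 0.14 = 0.2530 / 0.14 = 1.8071
A = e^1.8071 ≈ 6.093 mi²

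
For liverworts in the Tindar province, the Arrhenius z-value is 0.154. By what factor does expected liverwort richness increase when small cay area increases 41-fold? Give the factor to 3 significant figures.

1.77

S₂/S₁ = (A₂/A₁)^z = 41^0.154
ln(S₂/S₁) = 0.154 × ln 41 = 0.154 × 3.7136 = 0.5719
S₂/S₁ = e^0.5719 ≈ 1.772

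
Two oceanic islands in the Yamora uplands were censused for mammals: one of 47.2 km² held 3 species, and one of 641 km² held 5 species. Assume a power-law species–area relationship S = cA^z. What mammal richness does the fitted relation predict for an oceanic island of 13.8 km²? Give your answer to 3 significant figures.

2.36

z = ln(5/3) / ln(641/47.2) = 0.5108 / 2.6086 = 0.1958
c = 3 / 47.2^0.1958 = 3 / 2.127 = 1.41
S₃ = 1.41 × 13.8^0.1958 = 1.41 × 1.672 ≈ 2.358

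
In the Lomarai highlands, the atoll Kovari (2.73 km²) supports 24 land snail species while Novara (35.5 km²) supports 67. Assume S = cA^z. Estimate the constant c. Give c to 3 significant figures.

16.1

z = ln(S₂/S₁) / ln(A₂/A₁) = ln(67/24) / ln(35.5/2.73) = 1.0266 / 2.5652 = 0.4002
c = S₁ / A₁^z = 24 / 2.73^0.4002 = 24 / 1.495 = 16.06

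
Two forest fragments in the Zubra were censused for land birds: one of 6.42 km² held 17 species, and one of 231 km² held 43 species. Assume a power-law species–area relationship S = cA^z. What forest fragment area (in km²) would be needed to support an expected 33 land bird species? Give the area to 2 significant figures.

83 km²

z = ln(43/17) / ln(231/6.42) = 0.9280 / 3.5830 = 0.2590
c = 17 / 6.42^0.2590 = 17 / 1.619 = 10.5
A = (33/10.5)^(1/0.2590) ⇒ ln A = ln(3.142)/0.2590 = 4.4204
A = e^4.4204 ≈ 83.13 km²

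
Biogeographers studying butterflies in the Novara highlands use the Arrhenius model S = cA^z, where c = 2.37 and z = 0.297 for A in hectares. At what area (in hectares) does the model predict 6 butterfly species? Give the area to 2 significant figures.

23 hectares

6 = 2.37 × A^0.297  ⇒  A^0.297 = 6/2.37 = 2.532
ln A = ln(2.532) / 0.297 = 0.9289 / 0.297 = 3.1275
A = e^3.1275 ≈ 22.82 hectares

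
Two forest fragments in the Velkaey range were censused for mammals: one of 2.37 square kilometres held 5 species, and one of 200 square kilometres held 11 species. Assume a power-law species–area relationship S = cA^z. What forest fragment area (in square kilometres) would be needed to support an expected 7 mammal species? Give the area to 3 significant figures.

z = ln(11/5) / ln(200/2.37) = 0.7885 / 4.4354 = 0.1778
c = 5 / 2.37^0.1778 = 5 / 1.166 = 4.289
A = (7/4.289)^(1/0.1778) ⇒ ln A = ln(1.632)/0.1778 = 2.7557
A = e^2.7557 ≈ 15.73 square kilometres

15.7 square kilometres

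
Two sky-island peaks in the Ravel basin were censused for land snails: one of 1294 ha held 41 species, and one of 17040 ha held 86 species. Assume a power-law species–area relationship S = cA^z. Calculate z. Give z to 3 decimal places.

0.287

Taking logs: ln S = ln c + z ln A, so z = (ln S₂ − ln S₁)/(ln A₂ − ln A₁).
z = ln(86/41) / ln(17040/1294) = ln(2.098) / ln(13.17) = 0.7408 / 2.5778 = 0.2874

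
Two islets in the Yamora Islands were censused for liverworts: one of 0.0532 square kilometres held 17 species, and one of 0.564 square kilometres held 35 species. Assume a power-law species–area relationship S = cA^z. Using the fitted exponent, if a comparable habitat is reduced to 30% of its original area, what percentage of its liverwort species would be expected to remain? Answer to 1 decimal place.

z = ln(35/17) / ln(0.564/0.0532) = 0.7221 / 2.3610 = 0.3059
S_new/S_old = (A_new/A_old)^z = 0.3^0.3059 = exp(0.3059 × -1.2040) = 0.6919

69.2%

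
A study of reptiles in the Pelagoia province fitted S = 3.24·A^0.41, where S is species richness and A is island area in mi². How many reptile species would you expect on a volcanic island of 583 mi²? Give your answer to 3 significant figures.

S = 3.24 × 583^0.41
ln S = ln 3.24 + 0.41 × ln 583 = 1.1756 + 0.41 × 6.3682 = 3.7865
S = e^3.7865 ≈ 44.1

44.1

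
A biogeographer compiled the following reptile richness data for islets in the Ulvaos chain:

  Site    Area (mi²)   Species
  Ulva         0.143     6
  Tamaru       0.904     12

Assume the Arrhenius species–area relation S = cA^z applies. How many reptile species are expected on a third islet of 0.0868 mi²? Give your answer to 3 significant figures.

z = ln(12/6) / ln(0.904/0.143) = 0.6931 / 1.8440 = 0.3759
c = 6 / 0.143^0.3759 = 6 / 0.4814 = 12.46
S₃ = 12.46 × 0.0868^0.3759 = 12.46 × 0.399 ≈ 4.973

4.97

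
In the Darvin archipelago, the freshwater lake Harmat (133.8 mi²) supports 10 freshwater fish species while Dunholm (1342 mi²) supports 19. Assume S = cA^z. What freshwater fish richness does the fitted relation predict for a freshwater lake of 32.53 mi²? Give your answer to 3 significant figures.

6.75

z = ln(19/10) / ln(1342/133.8) = 0.6419 / 2.3056 = 0.2784
c = 10 / 133.8^0.2784 = 10 / 3.908 = 2.559
S₃ = 2.559 × 32.53^0.2784 = 2.559 × 2.636 ≈ 6.746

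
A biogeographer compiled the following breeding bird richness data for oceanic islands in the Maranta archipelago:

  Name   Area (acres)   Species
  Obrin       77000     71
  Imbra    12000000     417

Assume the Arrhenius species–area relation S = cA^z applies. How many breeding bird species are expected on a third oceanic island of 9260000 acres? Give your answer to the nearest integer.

381

z = ln(417/71) / ln(12000000/77000) = 1.7704 / 5.0489 = 0.3507
c = 71 / 77000^0.3507 = 71 / 51.7 = 1.373
S₃ = 1.373 × 9260000^0.3507 = 1.373 × 277.3 ≈ 380.8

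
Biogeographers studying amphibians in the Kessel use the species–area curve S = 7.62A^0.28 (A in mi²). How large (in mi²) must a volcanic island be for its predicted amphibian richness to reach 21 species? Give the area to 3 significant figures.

37.4 mi²

21 = 7.62 × A^0.28  ⇒  A^0.28 = 21/7.62 = 2.756
ln A = ln(2.756) / 0.28 = 1.0137 / 0.28 = 3.6205
A = e^3.6205 ≈ 37.36 mi²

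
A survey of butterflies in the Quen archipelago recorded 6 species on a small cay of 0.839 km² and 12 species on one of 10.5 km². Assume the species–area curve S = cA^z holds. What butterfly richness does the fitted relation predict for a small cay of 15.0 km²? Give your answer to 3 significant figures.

13.2

z = ln(12/6) / ln(10.5/0.839) = 0.6931 / 2.5269 = 0.2743
c = 6 / 0.839^0.2743 = 6 / 0.953 = 6.296
S₃ = 6.296 × 15^0.2743 = 6.296 × 2.102 ≈ 13.23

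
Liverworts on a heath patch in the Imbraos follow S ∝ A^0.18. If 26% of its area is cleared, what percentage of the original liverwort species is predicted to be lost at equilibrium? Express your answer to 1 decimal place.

5.3%

S_new/S_old = (A_new/A_old)^z = 0.74^0.18
= exp(0.18 × ln 0.74) = exp(0.18 × -0.3011) = exp(-0.0542) ≈ 0.9472
Fraction lost = 1 − 0.9472 = 0.05276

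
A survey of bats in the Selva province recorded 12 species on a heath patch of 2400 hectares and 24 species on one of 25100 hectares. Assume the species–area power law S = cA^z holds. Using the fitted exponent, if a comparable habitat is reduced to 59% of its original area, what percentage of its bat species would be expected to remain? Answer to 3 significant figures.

85.6%

z = ln(24/12) / ln(25100/2400) = 0.6931 / 2.3474 = 0.2953
S_new/S_old = (A_new/A_old)^z = 0.59^0.2953 = exp(0.2953 × -0.5276) = 0.8557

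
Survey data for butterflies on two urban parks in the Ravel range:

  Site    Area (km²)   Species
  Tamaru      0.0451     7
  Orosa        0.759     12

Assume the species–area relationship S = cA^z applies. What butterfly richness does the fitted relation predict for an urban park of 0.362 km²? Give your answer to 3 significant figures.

10.4

z = ln(12/7) / ln(0.759/0.0451) = 0.5390 / 2.8231 = 0.1909
c = 7 / 0.0451^0.1909 = 7 / 0.5534 = 12.65
S₃ = 12.65 × 0.362^0.1909 = 12.65 × 0.8237 ≈ 10.42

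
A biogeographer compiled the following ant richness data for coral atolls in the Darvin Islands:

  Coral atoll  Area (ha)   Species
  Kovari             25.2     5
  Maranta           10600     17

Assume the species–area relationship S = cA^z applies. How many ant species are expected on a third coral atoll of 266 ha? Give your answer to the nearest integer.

z = ln(17/5) / ln(10600/25.2) = 1.2238 / 6.0418 = 0.2026
c = 5 / 25.2^0.2026 = 5 / 1.922 = 2.601
S₃ = 2.601 × 266^0.2026 = 2.601 × 3.099 ≈ 8.059

8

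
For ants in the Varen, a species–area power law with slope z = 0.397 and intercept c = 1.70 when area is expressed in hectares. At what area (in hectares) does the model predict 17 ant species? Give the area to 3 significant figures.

17 = 1.7 × A^0.397  ⇒  A^0.397 = 17/1.7 = 10
ln A = ln(10) / 0.397 = 2.3026 / 0.397 = 5.8000
A = e^5.8000 ≈ 330.3 hectares

330 hectares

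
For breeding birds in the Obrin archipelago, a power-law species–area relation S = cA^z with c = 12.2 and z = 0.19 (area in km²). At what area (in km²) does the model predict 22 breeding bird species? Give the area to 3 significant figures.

22.3 km²

22 = 12.2 × A^0.19  ⇒  A^0.19 = 22/12.2 = 1.803
ln A = ln(1.803) / 0.19 = 0.5896 / 0.19 = 3.1032
A = e^3.1032 ≈ 22.27 km²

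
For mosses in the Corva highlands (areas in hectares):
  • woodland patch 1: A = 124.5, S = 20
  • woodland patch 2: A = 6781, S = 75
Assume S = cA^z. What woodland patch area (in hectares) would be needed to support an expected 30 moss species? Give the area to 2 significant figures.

420 hectares

z = ln(75/20) / ln(6781/124.5) = 1.3218 / 3.9976 = 0.3306
c = 20 / 124.5^0.3306 = 20 / 4.929 = 4.058
A = (30/4.058)^(1/0.3306) ⇒ ln A = ln(7.393)/0.3306 = 6.0506
A = e^6.0506 ≈ 424.4 hectares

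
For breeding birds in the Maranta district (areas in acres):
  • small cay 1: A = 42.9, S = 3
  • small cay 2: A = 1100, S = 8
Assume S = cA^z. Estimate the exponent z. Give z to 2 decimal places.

0.30

Taking logs: ln S = ln c + z ln A, so z = (ln S₂ − ln S₁)/(ln A₂ − ln A₁).
z = ln(8/3) / ln(1100/42.9) = ln(2.667) / ln(25.64) = 0.9808 / 3.2442 = 0.3023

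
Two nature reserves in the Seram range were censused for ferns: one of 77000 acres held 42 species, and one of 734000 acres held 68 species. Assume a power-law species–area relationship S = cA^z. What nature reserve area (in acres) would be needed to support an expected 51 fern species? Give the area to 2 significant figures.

z = ln(68/42) / ln(734000/77000) = 0.4818 / 2.2547 = 0.2137
c = 42 / 77000^0.2137 = 42 / 11.07 = 3.793
A = (51/3.793)^(1/0.2137) ⇒ ln A = ln(13.45)/0.2137 = 12.1601
A = e^12.1601 ≈ 191012 acres

190000 acres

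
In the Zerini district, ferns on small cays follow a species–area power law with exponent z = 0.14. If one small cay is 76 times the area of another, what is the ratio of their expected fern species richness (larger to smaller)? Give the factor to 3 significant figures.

S₂/S₁ = (A₂/A₁)^z = 76^0.14
ln(S₂/S₁) = 0.14 × ln 76 = 0.14 × 4.3307 = 0.6063
S₂/S₁ = e^0.6063 ≈ 1.834

1.83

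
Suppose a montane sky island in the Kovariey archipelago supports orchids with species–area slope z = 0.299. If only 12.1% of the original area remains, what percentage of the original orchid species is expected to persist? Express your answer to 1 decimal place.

53.2%

S_new/S_old = (A_new/A_old)^z = 0.121^0.299
= exp(0.299 × ln 0.121) = exp(0.299 × -2.1120) = exp(-0.6315) ≈ 0.5318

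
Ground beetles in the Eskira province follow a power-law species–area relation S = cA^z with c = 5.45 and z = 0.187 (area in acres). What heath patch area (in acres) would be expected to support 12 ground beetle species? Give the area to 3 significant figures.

68.1 acres

12 = 5.45 × A^0.187  ⇒  A^0.187 = 12/5.45 = 2.202
ln A = ln(2.202) / 0.187 = 0.7893 / 0.187 = 4.2208
A = e^4.2208 ≈ 68.09 acres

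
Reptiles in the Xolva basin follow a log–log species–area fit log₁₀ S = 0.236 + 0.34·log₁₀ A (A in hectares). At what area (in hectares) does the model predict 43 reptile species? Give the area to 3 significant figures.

43 = 1.722 × A^0.34  ⇒  A^0.34 = 43/1.722 = 24.97
ln A = ln(24.97) / 0.34 = 3.2178 / 0.34 = 9.4641
A = e^9.4641 ≈ 12888 hectares

12900 hectares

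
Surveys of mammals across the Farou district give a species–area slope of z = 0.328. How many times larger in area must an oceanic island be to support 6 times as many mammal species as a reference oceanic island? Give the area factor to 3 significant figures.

236

(A₂/A₁)^0.328 = 6, so A₂/A₁ = 6^(1/0.328) = 6^3.049
ln(A₂/A₁) = ln 6 / 0.328 = 1.7918 / 0.328 = 5.4627
A₂/A₁ = e^5.4627 ≈ 235.7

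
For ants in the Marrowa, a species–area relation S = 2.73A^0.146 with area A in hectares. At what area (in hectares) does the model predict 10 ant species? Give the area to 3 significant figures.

7280 hectares

10 = 2.73 × A^0.146  ⇒  A^0.146 = 10/2.73 = 3.663
ln A = ln(3.663) / 0.146 = 1.2983 / 0.146 = 8.8924
A = e^8.8924 ≈ 7276 hectares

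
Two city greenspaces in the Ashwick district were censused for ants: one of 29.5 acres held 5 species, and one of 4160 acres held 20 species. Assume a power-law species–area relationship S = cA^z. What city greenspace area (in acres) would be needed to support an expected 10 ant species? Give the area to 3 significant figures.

350 acres

z = ln(20/5) / ln(4160/29.5) = 1.3863 / 4.9489 = 0.2801
c = 5 / 29.5^0.2801 = 5 / 2.581 = 1.937
A = (10/1.937)^(1/0.2801) ⇒ ln A = ln(5.161)/0.2801 = 5.8588
A = e^5.8588 ≈ 350.3 acres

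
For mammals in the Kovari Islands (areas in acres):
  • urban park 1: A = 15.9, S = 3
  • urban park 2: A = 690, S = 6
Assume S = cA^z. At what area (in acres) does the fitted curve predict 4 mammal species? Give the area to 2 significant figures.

76 acres

z = ln(6/3) / ln(690/15.9) = 0.6931 / 3.7704 = 0.1838
c = 3 / 15.9^0.1838 = 3 / 1.663 = 1.804
A = (4/1.804)^(1/0.1838) ⇒ ln A = ln(2.217)/0.1838 = 4.3312
A = e^4.3312 ≈ 76.03 acres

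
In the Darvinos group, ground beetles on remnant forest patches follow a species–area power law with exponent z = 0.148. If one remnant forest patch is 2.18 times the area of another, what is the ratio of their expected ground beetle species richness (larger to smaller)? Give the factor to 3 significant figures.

S₂/S₁ = (A₂/A₁)^z = 2.18^0.148
ln(S₂/S₁) = 0.148 × ln 2.18 = 0.148 × 0.7793 = 0.1153
S₂/S₁ = e^0.1153 ≈ 1.122

1.12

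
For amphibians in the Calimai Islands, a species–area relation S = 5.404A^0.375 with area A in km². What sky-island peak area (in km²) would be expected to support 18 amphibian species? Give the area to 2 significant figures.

18 = 5.404 × A^0.375  ⇒  A^0.375 = 18/5.404 = 3.331
ln A = ln(3.331) / 0.375 = 1.2032 / 0.375 = 3.2086
A = e^3.2086 ≈ 24.74 km²

25 km²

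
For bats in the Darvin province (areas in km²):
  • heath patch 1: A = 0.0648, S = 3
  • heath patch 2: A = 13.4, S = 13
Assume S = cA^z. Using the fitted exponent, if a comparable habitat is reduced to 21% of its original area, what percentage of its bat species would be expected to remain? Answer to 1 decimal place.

z = ln(13/3) / ln(13.4/0.0648) = 1.4663 / 5.3317 = 0.2750
S_new/S_old = (A_new/A_old)^z = 0.21^0.2750 = exp(0.2750 × -1.5606) = 0.651

65.1%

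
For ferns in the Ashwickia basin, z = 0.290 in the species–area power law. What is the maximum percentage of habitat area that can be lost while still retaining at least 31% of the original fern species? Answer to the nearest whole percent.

98%

Need (A_new/A_old)^0.29 = 0.31, so A_new/A_old = 0.31^(1/0.29) = 0.31^3.448
ln(A_new/A_old) = ln 0.31 / 0.29 = -1.1712 / 0.29 = -4.0386
A_new/A_old = e^-4.0386 ≈ 0.01762
Fraction that can be lost = 1 − 0.01762 = 0.9824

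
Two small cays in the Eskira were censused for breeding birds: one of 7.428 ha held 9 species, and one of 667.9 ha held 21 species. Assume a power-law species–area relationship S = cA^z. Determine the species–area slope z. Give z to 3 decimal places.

Taking logs: ln S = ln c + z ln A, so z = (ln S₂ − ln S₁)/(ln A₂ − ln A₁).
z = ln(21/9) / ln(667.9/7.428) = ln(2.333) / ln(89.92) = 0.8473 / 4.4989 = 0.1883

0.188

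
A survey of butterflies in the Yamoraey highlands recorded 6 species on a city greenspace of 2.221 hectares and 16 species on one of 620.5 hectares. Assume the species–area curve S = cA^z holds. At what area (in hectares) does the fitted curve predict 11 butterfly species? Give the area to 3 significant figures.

z = ln(16/6) / ln(620.5/2.221) = 0.9808 / 5.6326 = 0.1741
c = 6 / 2.221^0.1741 = 6 / 1.149 = 5.222
A = (11/5.222)^(1/0.1741) ⇒ ln A = ln(2.107)/0.1741 = 4.2788
A = e^4.2788 ≈ 72.15 hectares

72.2 hectares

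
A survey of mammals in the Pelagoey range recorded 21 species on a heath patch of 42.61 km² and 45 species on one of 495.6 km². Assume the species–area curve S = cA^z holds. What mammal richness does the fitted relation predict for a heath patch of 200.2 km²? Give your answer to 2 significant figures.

34

z = ln(45/21) / ln(495.6/42.61) = 0.7621 / 2.4537 = 0.3106
c = 21 / 42.61^0.3106 = 21 / 3.207 = 6.547
S₃ = 6.547 × 200.2^0.3106 = 6.547 × 5.186 ≈ 33.96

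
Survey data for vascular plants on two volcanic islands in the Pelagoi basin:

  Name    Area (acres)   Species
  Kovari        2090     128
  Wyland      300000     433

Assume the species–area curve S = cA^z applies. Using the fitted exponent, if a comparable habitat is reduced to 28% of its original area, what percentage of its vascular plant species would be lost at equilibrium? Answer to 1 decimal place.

26.8%

z = ln(433/128) / ln(300000/2090) = 1.2187 / 4.9666 = 0.2454
S_new/S_old = (A_new/A_old)^z = 0.28^0.2454 = exp(0.2454 × -1.2730) = 0.7317
Fraction lost = 1 − 0.7317 = 0.2683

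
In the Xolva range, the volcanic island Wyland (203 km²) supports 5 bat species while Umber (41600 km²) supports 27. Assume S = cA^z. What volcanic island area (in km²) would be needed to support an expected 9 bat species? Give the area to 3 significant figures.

z = ln(27/5) / ln(41600/203) = 1.6864 / 5.3226 = 0.3168
c = 5 / 203^0.3168 = 5 / 5.384 = 0.9287
A = (9/0.9287)^(1/0.3168) ⇒ ln A = ln(9.691)/0.3168 = 7.1684
A = e^7.1684 ≈ 1298 km²

1300 km²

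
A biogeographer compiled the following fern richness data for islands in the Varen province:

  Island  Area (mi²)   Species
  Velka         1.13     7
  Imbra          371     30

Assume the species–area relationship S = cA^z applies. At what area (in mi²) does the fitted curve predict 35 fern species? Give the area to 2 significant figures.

z = ln(30/7) / ln(371/1.13) = 1.4553 / 5.7940 = 0.2512
c = 7 / 1.13^0.2512 = 7 / 1.031 = 6.788
A = (35/6.788)^(1/0.2512) ⇒ ln A = ln(5.156)/0.2512 = 6.5299
A = e^6.5299 ≈ 685.3 mi²

690 mi²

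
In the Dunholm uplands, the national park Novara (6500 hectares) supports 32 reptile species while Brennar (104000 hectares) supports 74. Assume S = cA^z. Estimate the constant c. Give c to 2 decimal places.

2.25

z = ln(S₂/S₁) / ln(A₂/A₁) = ln(74/32) / ln(104000/6500) = 0.8383 / 2.7726 = 0.3024
c = S₁ / A₁^z = 32 / 6500^0.3024 = 32 / 14.22 = 2.25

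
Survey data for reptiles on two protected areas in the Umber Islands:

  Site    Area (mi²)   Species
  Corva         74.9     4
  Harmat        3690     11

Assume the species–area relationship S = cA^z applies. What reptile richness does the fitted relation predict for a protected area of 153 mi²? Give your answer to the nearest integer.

z = ln(11/4) / ln(3690/74.9) = 1.0116 / 3.8972 = 0.2596
c = 4 / 74.9^0.2596 = 4 / 3.066 = 1.305
S₃ = 1.305 × 153^0.2596 = 1.305 × 3.69 ≈ 4.815

5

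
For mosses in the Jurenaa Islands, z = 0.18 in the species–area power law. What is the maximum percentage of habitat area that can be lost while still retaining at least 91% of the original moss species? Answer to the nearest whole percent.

Need (A_new/A_old)^0.18 = 0.91, so A_new/A_old = 0.91^(1/0.18) = 0.91^5.556
ln(A_new/A_old) = ln 0.91 / 0.18 = -0.0943 / 0.18 = -0.5239
A_new/A_old = e^-0.5239 ≈ 0.5922
Fraction that can be lost = 1 − 0.5922 = 0.4078

41%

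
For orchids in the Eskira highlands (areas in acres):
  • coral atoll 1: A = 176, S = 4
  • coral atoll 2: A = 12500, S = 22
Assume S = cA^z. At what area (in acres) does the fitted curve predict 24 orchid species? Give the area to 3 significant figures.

z = ln(22/4) / ln(12500/176) = 1.7047 / 4.2630 = 0.3999
c = 4 / 176^0.3999 = 4 / 7.906 = 0.5059
A = (24/0.5059)^(1/0.3999) ⇒ ln A = ln(47.44)/0.3999 = 9.6511
A = e^9.6511 ≈ 15538 acres

15500 acres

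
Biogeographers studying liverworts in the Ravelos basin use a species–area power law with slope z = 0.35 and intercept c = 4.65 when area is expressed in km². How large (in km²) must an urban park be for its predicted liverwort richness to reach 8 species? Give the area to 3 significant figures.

4.71 km²

8 = 4.65 × A^0.35  ⇒  A^0.35 = 8/4.65 = 1.72
ln A = ln(1.72) / 0.35 = 0.5426 / 0.35 = 1.5502
A = e^1.5502 ≈ 4.712 km²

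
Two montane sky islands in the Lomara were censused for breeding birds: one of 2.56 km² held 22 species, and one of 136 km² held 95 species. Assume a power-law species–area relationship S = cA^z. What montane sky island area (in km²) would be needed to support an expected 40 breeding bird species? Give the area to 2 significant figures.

z = ln(95/22) / ln(136/2.56) = 1.4628 / 3.9726 = 0.3682
c = 22 / 2.56^0.3682 = 22 / 1.414 = 15.56
A = (40/15.56)^(1/0.3682) ⇒ ln A = ln(2.57)/0.3682 = 2.5636
A = e^2.5636 ≈ 12.98 km²

13 km²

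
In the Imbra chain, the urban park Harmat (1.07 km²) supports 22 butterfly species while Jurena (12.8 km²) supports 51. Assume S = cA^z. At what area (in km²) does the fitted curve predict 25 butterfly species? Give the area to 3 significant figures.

1.56 km²

z = ln(51/22) / ln(12.8/1.07) = 0.8408 / 2.4818 = 0.3388
c = 22 / 1.07^0.3388 = 22 / 1.023 = 21.5
A = (25/21.5)^(1/0.3388) ⇒ ln A = ln(1.163)/0.3388 = 0.4450
A = e^0.4450 ≈ 1.56 km²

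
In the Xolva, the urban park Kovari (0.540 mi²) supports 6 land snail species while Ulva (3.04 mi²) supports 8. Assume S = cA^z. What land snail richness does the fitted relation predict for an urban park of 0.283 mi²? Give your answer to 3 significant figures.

5.39

z = ln(8/6) / ln(3.04/0.54) = 0.2877 / 1.7280 = 0.1665
c = 6 / 0.54^0.1665 = 6 / 0.9025 = 6.648
S₃ = 6.648 × 0.283^0.1665 = 6.648 × 0.8105 ≈ 5.388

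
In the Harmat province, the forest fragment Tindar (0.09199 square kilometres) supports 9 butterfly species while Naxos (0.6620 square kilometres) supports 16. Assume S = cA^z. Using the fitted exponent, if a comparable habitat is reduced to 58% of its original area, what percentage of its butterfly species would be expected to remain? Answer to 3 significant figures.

z = ln(16/9) / ln(0.662/0.09199) = 0.5754 / 1.9736 = 0.2915
S_new/S_old = (A_new/A_old)^z = 0.58^0.2915 = exp(0.2915 × -0.5447) = 0.8532

85.3%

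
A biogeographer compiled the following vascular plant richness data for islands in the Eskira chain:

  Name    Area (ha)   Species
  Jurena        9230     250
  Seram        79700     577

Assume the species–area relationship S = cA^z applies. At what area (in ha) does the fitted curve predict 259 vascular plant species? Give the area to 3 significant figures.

z = ln(577/250) / ln(79700/9230) = 0.8364 / 2.1558 = 0.3880
c = 250 / 9230^0.3880 = 250 / 34.54 = 7.237
A = (259/7.237)^(1/0.3880) ⇒ ln A = ln(35.79)/0.3880 = 9.2214
A = e^9.2214 ≈ 10111 ha

10100 ha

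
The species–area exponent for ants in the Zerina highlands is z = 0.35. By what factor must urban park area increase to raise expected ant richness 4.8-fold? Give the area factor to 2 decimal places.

88.39

(A₂/A₁)^0.35 = 4.8, so A₂/A₁ = 4.8^(1/0.35) = 4.8^2.857
ln(A₂/A₁) = ln 4.8 / 0.35 = 1.5686 / 0.35 = 4.4818
A₂/A₁ = e^4.4818 ≈ 88.39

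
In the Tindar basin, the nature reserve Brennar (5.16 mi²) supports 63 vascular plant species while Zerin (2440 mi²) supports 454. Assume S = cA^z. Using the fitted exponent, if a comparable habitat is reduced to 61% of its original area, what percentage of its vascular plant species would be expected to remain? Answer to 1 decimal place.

85.3%

z = ln(454/63) / ln(2440/5.16) = 1.9750 / 6.1588 = 0.3207
S_new/S_old = (A_new/A_old)^z = 0.61^0.3207 = exp(0.3207 × -0.4943) = 0.8534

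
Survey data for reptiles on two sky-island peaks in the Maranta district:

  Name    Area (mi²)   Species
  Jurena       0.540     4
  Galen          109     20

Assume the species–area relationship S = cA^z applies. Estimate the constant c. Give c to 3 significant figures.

4.82

z = ln(S₂/S₁) / ln(A₂/A₁) = ln(20/4) / ln(109/0.54) = 1.6094 / 5.3075 = 0.3032
c = S₁ / A₁^z = 4 / 0.54^0.3032 = 4 / 0.8296 = 4.822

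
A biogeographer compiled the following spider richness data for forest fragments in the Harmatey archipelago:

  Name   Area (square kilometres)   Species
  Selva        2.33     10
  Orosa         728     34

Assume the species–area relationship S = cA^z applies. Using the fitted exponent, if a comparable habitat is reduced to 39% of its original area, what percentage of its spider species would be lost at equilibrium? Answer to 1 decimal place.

18.2%

z = ln(34/10) / ln(728/2.33) = 1.2238 / 5.7444 = 0.2130
S_new/S_old = (A_new/A_old)^z = 0.39^0.2130 = exp(0.2130 × -0.9416) = 0.8182
Fraction lost = 1 − 0.8182 = 0.1818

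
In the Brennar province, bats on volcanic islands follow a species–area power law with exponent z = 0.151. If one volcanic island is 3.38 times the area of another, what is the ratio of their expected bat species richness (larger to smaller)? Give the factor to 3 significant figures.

S₂/S₁ = (A₂/A₁)^z = 3.38^0.151
ln(S₂/S₁) = 0.151 × ln 3.38 = 0.151 × 1.2179 = 0.1839
S₂/S₁ = e^0.1839 ≈ 1.202

1.20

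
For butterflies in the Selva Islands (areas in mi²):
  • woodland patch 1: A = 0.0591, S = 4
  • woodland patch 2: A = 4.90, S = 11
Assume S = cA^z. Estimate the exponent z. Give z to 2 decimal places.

0.23

Taking logs: ln S = ln c + z ln A, so z = (ln S₂ − ln S₁)/(ln A₂ − ln A₁).
z = ln(11/4) / ln(4.9/0.0591) = ln(2.75) / ln(82.91) = 1.0116 / 4.4178 = 0.2290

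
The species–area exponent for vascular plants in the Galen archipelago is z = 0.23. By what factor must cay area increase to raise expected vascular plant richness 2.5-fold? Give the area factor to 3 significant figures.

(A₂/A₁)^0.23 = 2.5, so A₂/A₁ = 2.5^(1/0.23) = 2.5^4.348
ln(A₂/A₁) = ln 2.5 / 0.23 = 0.9163 / 0.23 = 3.9839
A₂/A₁ = e^3.9839 ≈ 53.72

53.7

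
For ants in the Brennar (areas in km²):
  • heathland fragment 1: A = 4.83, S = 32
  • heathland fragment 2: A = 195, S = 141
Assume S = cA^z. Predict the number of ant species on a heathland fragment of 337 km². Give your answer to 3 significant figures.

z = ln(141/32) / ln(195/4.83) = 1.4830 / 3.6982 = 0.4010
c = 32 / 4.83^0.4010 = 32 / 1.881 = 17.02
S₃ = 17.02 × 337^0.4010 = 17.02 × 10.32 ≈ 175.6

176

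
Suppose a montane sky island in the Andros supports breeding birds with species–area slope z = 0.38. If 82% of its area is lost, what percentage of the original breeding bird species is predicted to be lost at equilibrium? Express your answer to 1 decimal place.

47.9%

S_new/S_old = (A_new/A_old)^z = 0.18^0.38
= exp(0.38 × ln 0.18) = exp(0.38 × -1.7148) = exp(-0.6516) ≈ 0.5212
Fraction lost = 1 − 0.5212 = 0.4788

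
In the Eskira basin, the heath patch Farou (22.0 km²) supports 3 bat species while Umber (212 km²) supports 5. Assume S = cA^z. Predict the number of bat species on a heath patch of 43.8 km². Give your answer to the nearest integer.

z = ln(5/3) / ln(212/22) = 0.5108 / 2.2655 = 0.2255
c = 3 / 22^0.2255 = 3 / 2.008 = 1.494
S₃ = 1.494 × 43.8^0.2255 = 1.494 × 2.345 ≈ 3.504

4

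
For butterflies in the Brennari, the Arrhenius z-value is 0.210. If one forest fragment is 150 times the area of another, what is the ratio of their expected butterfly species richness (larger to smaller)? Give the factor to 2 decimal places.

2.86

S₂/S₁ = (A₂/A₁)^z = 150^0.21
ln(S₂/S₁) = 0.21 × ln 150 = 0.21 × 5.0106 = 1.0522
S₂/S₁ = e^1.0522 ≈ 2.864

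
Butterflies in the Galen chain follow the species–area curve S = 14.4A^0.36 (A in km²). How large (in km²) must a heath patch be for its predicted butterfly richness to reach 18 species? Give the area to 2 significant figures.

18 = 14.4 × A^0.36  ⇒  A^0.36 = 18/14.4 = 1.25
ln A = ln(1.25) / 0.36 = 0.2231 / 0.36 = 0.6198
A = e^0.6198 ≈ 1.859 km²

1.9 km²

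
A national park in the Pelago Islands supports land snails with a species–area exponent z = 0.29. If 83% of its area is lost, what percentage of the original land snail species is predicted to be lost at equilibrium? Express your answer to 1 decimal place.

40.2%

S_new/S_old = (A_new/A_old)^z = 0.17^0.29
= exp(0.29 × ln 0.17) = exp(0.29 × -1.7720) = exp(-0.5139) ≈ 0.5982
Fraction lost = 1 − 0.5982 = 0.4018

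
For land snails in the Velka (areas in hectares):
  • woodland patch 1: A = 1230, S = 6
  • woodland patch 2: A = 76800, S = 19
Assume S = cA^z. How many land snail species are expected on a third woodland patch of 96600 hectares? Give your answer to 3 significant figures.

20.3

z = ln(19/6) / ln(76800/1230) = 1.1527 / 4.1342 = 0.2788
c = 6 / 1230^0.2788 = 6 / 7.27 = 0.8253
S₃ = 0.8253 × 96600^0.2788 = 0.8253 × 24.54 ≈ 20.25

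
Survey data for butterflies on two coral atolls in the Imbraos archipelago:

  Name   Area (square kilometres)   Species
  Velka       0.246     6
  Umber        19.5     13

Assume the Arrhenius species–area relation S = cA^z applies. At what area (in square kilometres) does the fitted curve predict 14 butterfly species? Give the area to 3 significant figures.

29.7 square kilometres

z = ln(13/6) / ln(19.5/0.246) = 0.7732 / 4.3728 = 0.1768
c = 6 / 0.246^0.1768 = 6 / 0.7804 = 7.689
A = (14/7.689)^(1/0.1768) ⇒ ln A = ln(1.821)/0.1768 = 3.3895
A = e^3.3895 ≈ 29.65 square kilometres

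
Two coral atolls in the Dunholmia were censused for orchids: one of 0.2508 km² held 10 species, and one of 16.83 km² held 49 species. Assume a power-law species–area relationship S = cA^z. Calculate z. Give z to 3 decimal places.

0.378

Taking logs: ln S = ln c + z ln A, so z = (ln S₂ − ln S₁)/(ln A₂ − ln A₁).
z = ln(49/10) / ln(16.83/0.2508) = ln(4.9) / ln(67.11) = 1.5892 / 4.2063 = 0.3778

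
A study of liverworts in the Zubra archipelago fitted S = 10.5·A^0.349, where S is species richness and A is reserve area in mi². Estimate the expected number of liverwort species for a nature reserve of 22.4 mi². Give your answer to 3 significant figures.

31.1

S = 10.5 × 22.4^0.349 = 10.5 × 2.96 ≈ 31.08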